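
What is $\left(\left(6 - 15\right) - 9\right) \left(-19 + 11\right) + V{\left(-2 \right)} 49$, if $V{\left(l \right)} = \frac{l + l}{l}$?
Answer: $242$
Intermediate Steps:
$V{\left(l \right)} = 2$ ($V{\left(l \right)} = \frac{2 l}{l} = 2$)
$\left(\left(6 - 15\right) - 9\right) \left(-19 + 11\right) + V{\left(-2 \right)} 49 = \left(\left(6 - 15\right) - 9\right) \left(-19 + 11\right) + 2 \cdot 49 = \left(\left(6 - 15\right) - 9\right) \left(-8\right) + 98 = \left(-9 - 9\right) \left(-8\right) + 98 = \left(-18\right) \left(-8\right) + 98 = 144 + 98 = 242$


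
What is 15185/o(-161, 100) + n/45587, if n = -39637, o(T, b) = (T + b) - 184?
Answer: -140389932/2233763 ≈ -62.849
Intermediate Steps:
o(T, b) = -184 + T + b
15185/o(-161, 100) + n/45587 = 15185/(-184 - 161 + 100) - 39637/45587 = 15185/(-245) - 39637*1/45587 = 15185*(-1/245) - 39637/45587 = -3037/49 - 39637/45587 = -140389932/2233763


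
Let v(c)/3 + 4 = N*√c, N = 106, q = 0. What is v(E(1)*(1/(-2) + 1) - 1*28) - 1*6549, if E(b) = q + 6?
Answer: -6561 + 1590*I ≈ -6561.0 + 1590.0*I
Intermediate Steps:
E(b) = 6 (E(b) = 0 + 6 = 6)
v(c) = -12 + 318*√c (v(c) = -12 + 3*(106*√c) = -12 + 318*√c)
v(E(1)*(1/(-2) + 1) - 1*28) - 1*6549 = (-12 + 318*√(6*(1/(-2) + 1) - 1*28)) - 1*6549 = (-12 + 318*√(6*(-½ + 1) - 28)) - 6549 = (-12 + 318*√(6*(½) - 28)) - 6549 = (-12 + 318*√(3 - 28)) - 6549 = (-12 + 318*√(-25)) - 6549 = (-12 + 318*(5*I)) - 6549 = (-12 + 1590*I) - 6549 = -6561 + 1590*I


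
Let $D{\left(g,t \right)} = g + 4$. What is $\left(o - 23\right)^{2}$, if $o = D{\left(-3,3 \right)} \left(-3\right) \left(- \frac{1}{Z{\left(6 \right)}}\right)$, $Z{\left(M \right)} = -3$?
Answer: $576$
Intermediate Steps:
$D{\left(g,t \right)} = 4 + g$
$o = -1$ ($o = \left(4 - 3\right) \left(-3\right) \left(- \frac{1}{-3}\right) = 1 \left(-3\right) \left(\left(-1\right) \left(- \frac{1}{3}\right)\right) = \left(-3\right) \frac{1}{3} = -1$)
$\left(o - 23\right)^{2} = \left(-1 - 23\right)^{2} = \left(-24\right)^{2} = 576$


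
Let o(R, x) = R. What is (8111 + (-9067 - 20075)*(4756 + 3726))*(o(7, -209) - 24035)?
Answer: 5939104873324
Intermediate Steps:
(8111 + (-9067 - 20075)*(4756 + 3726))*(o(7, -209) - 24035) = (8111 + (-9067 - 20075)*(4756 + 3726))*(7 - 24035) = (8111 - 29142*8482)*(-24028) = (8111 - 247182444)*(-24028) = -247174333*(-24028) = 5939104873324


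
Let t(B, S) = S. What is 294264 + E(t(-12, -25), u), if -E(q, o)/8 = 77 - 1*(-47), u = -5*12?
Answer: 293272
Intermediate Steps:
u = -60
E(q, o) = -992 (E(q, o) = -8*(77 - 1*(-47)) = -8*(77 + 47) = -8*124 = -992)
294264 + E(t(-12, -25), u) = 294264 - 992 = 293272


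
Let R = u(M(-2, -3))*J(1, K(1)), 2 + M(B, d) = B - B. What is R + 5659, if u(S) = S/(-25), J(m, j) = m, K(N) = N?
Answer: 141477/25 ≈ 5659.1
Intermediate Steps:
M(B, d) = -2 (M(B, d) = -2 + (B - B) = -2 + 0 = -2)
u(S) = -S/25 (u(S) = S*(-1/25) = -S/25)
R = 2/25 (R = -1/25*(-2)*1 = (2/25)*1 = 2/25 ≈ 0.080000)
R + 5659 = 2/25 + 5659 = 141477/25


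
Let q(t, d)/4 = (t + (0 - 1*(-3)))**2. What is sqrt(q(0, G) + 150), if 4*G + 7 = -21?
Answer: sqrt(186) ≈ 13.638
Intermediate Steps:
G = -7 (G = -7/4 + (1/4)*(-21) = -7/4 - 21/4 = -7)
q(t, d) = 4*(3 + t)**2 (q(t, d) = 4*(t + (0 - 1*(-3)))**2 = 4*(t + (0 + 3))**2 = 4*(t + 3)**2 = 4*(3 + t)**2)
sqrt(q(0, G) + 150) = sqrt(4*(3 + 0)**2 + 150) = sqrt(4*3**2 + 150) = sqrt(4*9 + 150) = sqrt(36 + 150) = sqrt(186)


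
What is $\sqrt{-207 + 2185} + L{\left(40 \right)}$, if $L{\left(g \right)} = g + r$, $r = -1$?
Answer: $39 + \sqrt{1978} \approx 83.475$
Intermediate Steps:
$L{\left(g \right)} = -1 + g$ ($L{\left(g \right)} = g - 1 = -1 + g$)
$\sqrt{-207 + 2185} + L{\left(40 \right)} = \sqrt{-207 + 2185} + \left(-1 + 40\right) = \sqrt{1978} + 39 = 39 + \sqrt{1978}$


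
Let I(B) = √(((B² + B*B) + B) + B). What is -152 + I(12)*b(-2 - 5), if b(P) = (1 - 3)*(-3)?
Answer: -152 + 12*√78 ≈ -46.019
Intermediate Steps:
b(P) = 6 (b(P) = -2*(-3) = 6)
I(B) = √(2*B + 2*B²) (I(B) = √(((B² + B²) + B) + B) = √((2*B² + B) + B) = √((B + 2*B²) + B) = √(2*B + 2*B²))
-152 + I(12)*b(-2 - 5) = -152 + (√2*√(12*(1 + 12)))*6 = -152 + (√2*√(12*13))*6 = -152 + (√2*√156)*6 = -152 + (√2*(2*√39))*6 = -152 + (2*√78)*6 = -152 + 12*√78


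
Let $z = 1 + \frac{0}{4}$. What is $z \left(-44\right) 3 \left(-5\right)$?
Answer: $660$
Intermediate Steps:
$z = 1$ ($z = 1 + 0 \cdot \frac{1}{4} = 1 + 0 = 1$)
$z \left(-44\right) 3 \left(-5\right) = 1 \left(-44\right) 3 \left(-5\right) = \left(-44\right) \left(-15\right) = 660$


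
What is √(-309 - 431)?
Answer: 2*I*√185 ≈ 27.203*I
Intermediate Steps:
√(-309 - 431) = √(-740) = 2*I*√185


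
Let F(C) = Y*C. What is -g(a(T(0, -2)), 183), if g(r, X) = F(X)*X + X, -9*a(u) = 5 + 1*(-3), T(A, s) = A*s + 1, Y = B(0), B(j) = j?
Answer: -183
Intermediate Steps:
Y = 0
T(A, s) = 1 + A*s
F(C) = 0 (F(C) = 0*C = 0)
a(u) = -2/9 (a(u) = -(5 + 1*(-3))/9 = -(5 - 3)/9 = -1/9*2 = -2/9)
g(r, X) = X (g(r, X) = 0*X + X = 0 + X = X)
-g(a(T(0, -2)), 183) = -1*183 = -183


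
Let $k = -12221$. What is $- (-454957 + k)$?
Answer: $467178$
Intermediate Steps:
$- (-454957 + k) = - (-454957 - 12221) = \left(-1\right) \left(-467178\right) = 467178$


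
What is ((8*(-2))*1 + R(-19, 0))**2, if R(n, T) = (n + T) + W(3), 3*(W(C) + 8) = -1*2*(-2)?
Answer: 15625/9 ≈ 1736.1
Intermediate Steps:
W(C) = -20/3 (W(C) = -8 + (-1*2*(-2))/3 = -8 + (-2*(-2))/3 = -8 + (1/3)*4 = -8 + 4/3 = -20/3)
R(n, T) = -20/3 + T + n (R(n, T) = (n + T) - 20/3 = (T + n) - 20/3 = -20/3 + T + n)
((8*(-2))*1 + R(-19, 0))**2 = ((8*(-2))*1 + (-20/3 + 0 - 19))**2 = (-16*1 - 77/3)**2 = (-16 - 77/3)**2 = (-125/3)**2 = 15625/9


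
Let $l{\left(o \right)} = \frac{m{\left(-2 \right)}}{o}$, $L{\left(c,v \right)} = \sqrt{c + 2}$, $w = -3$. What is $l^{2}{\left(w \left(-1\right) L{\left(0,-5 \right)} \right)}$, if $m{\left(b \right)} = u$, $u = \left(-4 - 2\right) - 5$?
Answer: $\frac{121}{18} \approx 6.7222$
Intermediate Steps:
$L{\left(c,v \right)} = \sqrt{2 + c}$
$u = -11$ ($u = -6 - 5 = -11$)
$m{\left(b \right)} = -11$
$l{\left(o \right)} = - \frac{11}{o}$
$l^{2}{\left(w \left(-1\right) L{\left(0,-5 \right)} \right)} = \left(- \frac{11}{\left(-3\right) \left(-1\right) \sqrt{2 + 0}}\right)^{2} = \left(- \frac{11}{3 \sqrt{2}}\right)^{2} = \left(- 11 \frac{\sqrt{2}}{6}\right)^{2} = \left(- \frac{11 \sqrt{2}}{6}\right)^{2} = \frac{121}{18}$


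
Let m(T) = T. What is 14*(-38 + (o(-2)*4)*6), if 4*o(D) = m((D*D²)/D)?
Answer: -196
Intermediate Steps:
o(D) = D²/4 (o(D) = ((D*D²)/D)/4 = (D³/D)/4 = D²/4)
14*(-38 + (o(-2)*4)*6) = 14*(-38 + (((¼)*(-2)²)*4)*6) = 14*(-38 + (((¼)*4)*4)*6) = 14*(-38 + (1*4)*6) = 14*(-38 + 4*6) = 14*(-38 + 24) = 14*(-14) = -196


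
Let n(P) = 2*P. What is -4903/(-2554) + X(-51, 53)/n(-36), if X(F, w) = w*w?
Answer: -3410585/91944 ≈ -37.094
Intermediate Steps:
X(F, w) = w²
-4903/(-2554) + X(-51, 53)/n(-36) = -4903/(-2554) + 53²/((2*(-36))) = -4903*(-1/2554) + 2809/(-72) = 4903/2554 + 2809*(-1/72) = 4903/2554 - 2809/72 = -3410585/91944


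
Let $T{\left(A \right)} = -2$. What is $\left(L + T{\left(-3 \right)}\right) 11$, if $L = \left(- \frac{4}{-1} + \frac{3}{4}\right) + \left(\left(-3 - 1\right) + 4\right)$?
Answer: $\frac{121}{4} \approx 30.25$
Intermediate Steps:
$L = \frac{19}{4}$ ($L = \left(\left(-4\right) \left(-1\right) + 3 \cdot \frac{1}{4}\right) + \left(-4 + 4\right) = \left(4 + \frac{3}{4}\right) + 0 = \frac{19}{4} + 0 = \frac{19}{4} \approx 4.75$)
$\left(L + T{\left(-3 \right)}\right) 11 = \left(\frac{19}{4} - 2\right) 11 = \frac{11}{4} \cdot 11 = \frac{121}{4}$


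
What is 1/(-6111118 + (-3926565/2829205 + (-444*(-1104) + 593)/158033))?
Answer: -89421550753/546465494802719454 ≈ -1.6364e-7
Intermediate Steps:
1/(-6111118 + (-3926565/2829205 + (-444*(-1104) + 593)/158033)) = 1/(-6111118 + (-3926565*1/2829205 + (490176 + 593)*(1/158033))) = 1/(-6111118 + (-785313/565841 + 490769*(1/158033))) = 1/(-6111118 + (-785313/565841 + 490769/158033)) = 1/(-6111118 + 153591852400/89421550753) = 1/(-546465494802719454/89421550753) = -89421550753/546465494802719454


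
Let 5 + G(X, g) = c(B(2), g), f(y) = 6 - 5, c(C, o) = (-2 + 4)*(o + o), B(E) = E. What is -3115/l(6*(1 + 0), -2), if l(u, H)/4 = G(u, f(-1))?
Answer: 3115/4 ≈ 778.75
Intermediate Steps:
c(C, o) = 4*o (c(C, o) = 2*(2*o) = 4*o)
f(y) = 1
G(X, g) = -5 + 4*g
l(u, H) = -4 (l(u, H) = 4*(-5 + 4*1) = 4*(-5 + 4) = 4*(-1) = -4)
-3115/l(6*(1 + 0), -2) = -3115/(-4) = -3115*(-1/4) = 3115/4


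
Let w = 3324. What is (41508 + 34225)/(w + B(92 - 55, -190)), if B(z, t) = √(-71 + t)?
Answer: 2706844/118809 - 2443*I*√29/118809 ≈ 22.783 - 0.11073*I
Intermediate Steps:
(41508 + 34225)/(w + B(92 - 55, -190)) = (41508 + 34225)/(3324 + √(-71 - 190)) = 75733/(3324 + √(-261)) = 75733/(3324 + 3*I*√29)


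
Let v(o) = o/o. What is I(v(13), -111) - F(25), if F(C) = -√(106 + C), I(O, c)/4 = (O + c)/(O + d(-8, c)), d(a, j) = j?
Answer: 4 + √131 ≈ 15.446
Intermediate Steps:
v(o) = 1
I(O, c) = 4 (I(O, c) = 4*((O + c)/(O + c)) = 4*1 = 4)
I(v(13), -111) - F(25) = 4 - (-1)*√(106 + 25) = 4 - (-1)*√131 = 4 + √131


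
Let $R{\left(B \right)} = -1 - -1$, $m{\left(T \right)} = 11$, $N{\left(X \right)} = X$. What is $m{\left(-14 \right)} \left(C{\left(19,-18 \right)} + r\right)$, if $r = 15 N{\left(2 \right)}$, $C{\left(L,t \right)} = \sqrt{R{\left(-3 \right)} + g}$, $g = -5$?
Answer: $330 + 11 i \sqrt{5} \approx 330.0 + 24.597 i$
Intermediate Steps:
$R{\left(B \right)} = 0$ ($R{\left(B \right)} = -1 + 1 = 0$)
$C{\left(L,t \right)} = i \sqrt{5}$ ($C{\left(L,t \right)} = \sqrt{0 - 5} = \sqrt{-5} = i \sqrt{5}$)
$r = 30$ ($r = 15 \cdot 2 = 30$)
$m{\left(-14 \right)} \left(C{\left(19,-18 \right)} + r\right) = 11 \left(i \sqrt{5} + 30\right) = 11 \left(30 + i \sqrt{5}\right) = 330 + 11 i \sqrt{5}$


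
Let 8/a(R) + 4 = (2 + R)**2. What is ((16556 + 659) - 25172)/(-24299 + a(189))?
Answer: 290247489/886354615 ≈ 0.32746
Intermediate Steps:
a(R) = 8/(-4 + (2 + R)**2)
((16556 + 659) - 25172)/(-24299 + a(189)) = ((16556 + 659) - 25172)/(-24299 + 8/(189*(4 + 189))) = (17215 - 25172)/(-24299 + 8*(1/189)/193) = -7957/(-24299 + 8*(1/189)*(1/193)) = -7957/(-24299 + 8/36477) = -7957/(-886354615/36477) = -7957*(-36477/886354615) = 290247489/886354615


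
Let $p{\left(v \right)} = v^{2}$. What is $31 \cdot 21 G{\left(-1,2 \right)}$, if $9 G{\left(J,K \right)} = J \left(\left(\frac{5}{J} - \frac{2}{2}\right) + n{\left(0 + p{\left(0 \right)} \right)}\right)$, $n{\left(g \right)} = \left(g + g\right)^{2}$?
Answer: $434$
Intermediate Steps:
$n{\left(g \right)} = 4 g^{2}$ ($n{\left(g \right)} = \left(2 g\right)^{2} = 4 g^{2}$)
$G{\left(J,K \right)} = \frac{J \left(-1 + \frac{5}{J}\right)}{9}$ ($G{\left(J,K \right)} = \frac{J \left(\left(\frac{5}{J} - \frac{2}{2}\right) + 4 \left(0 + 0^{2}\right)^{2}\right)}{9} = \frac{J \left(\left(\frac{5}{J} - 1\right) + 4 \left(0 + 0\right)^{2}\right)}{9} = \frac{J \left(\left(\frac{5}{J} - 1\right) + 4 \cdot 0^{2}\right)}{9} = \frac{J \left(\left(-1 + \frac{5}{J}\right) + 4 \cdot 0\right)}{9} = \frac{J \left(\left(-1 + \frac{5}{J}\right) + 0\right)}{9} = \frac{J \left(-1 + \frac{5}{J}\right)}{9}$)
$31 \cdot 21 G{\left(-1,2 \right)} = 31 \cdot 21 \left(\frac{5}{9} - - \frac{1}{9}\right) = 651 \left(\frac{5}{9} + \frac{1}{9}\right) = 651 \cdot \frac{2}{3} = 434$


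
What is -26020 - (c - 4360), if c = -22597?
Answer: 937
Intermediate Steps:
-26020 - (c - 4360) = -26020 - (-22597 - 4360) = -26020 - 1*(-26957) = -26020 + 26957 = 937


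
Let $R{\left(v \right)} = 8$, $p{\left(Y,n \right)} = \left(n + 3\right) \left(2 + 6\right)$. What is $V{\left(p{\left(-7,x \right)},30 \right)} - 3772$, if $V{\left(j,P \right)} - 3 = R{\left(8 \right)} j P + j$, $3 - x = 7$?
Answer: $-5697$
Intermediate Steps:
$x = -4$ ($x = 3 - 7 = -4$)
$p{\left(Y,n \right)} = 24 + 8 n$ ($p{\left(Y,n \right)} = \left(3 + n\right) 8 = 24 + 8 n$)
$V{\left(j,P \right)} = 3 + j + 8 P j$ ($V{\left(j,P \right)} = 3 + \left(8 j P + j\right) = 3 + \left(8 P j + j\right) = 3 + \left(j + 8 P j\right) = 3 + j + 8 P j$)
$V{\left(p{\left(-7,x \right)},30 \right)} - 3772 = \left(3 + \left(24 + 8 \left(-4\right)\right) + 8 \cdot 30 \left(24 + 8 \left(-4\right)\right)\right) - 3772 = \left(3 + \left(24 - 32\right) + 8 \cdot 30 \left(24 - 32\right)\right) - 3772 = \left(3 - 8 + 8 \cdot 30 \left(-8\right)\right) - 3772 = \left(3 - 8 - 1920\right) - 3772 = -1925 - 3772 = -5697$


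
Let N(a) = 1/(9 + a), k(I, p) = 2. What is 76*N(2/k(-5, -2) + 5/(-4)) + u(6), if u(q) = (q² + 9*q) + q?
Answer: 3664/35 ≈ 104.69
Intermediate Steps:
u(q) = q² + 10*q
76*N(2/k(-5, -2) + 5/(-4)) + u(6) = 76/(9 + (2/2 + 5/(-4))) + 6*(10 + 6) = 76/(9 + (2*(½) + 5*(-¼))) + 6*16 = 76/(9 + (1 - 5/4)) + 96 = 76/(9 - ¼) + 96 = 76/(35/4) + 96 = 76*(4/35) + 96 = 304/35 + 96 = 3664/35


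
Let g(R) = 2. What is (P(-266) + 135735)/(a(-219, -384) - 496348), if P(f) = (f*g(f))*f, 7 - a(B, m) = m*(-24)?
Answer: -277247/505557 ≈ -0.54840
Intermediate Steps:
a(B, m) = 7 + 24*m (a(B, m) = 7 - m*(-24) = 7 - (-24)*m = 7 + 24*m)
P(f) = 2*f**2 (P(f) = (f*2)*f = (2*f)*f = 2*f**2)
(P(-266) + 135735)/(a(-219, -384) - 496348) = (2*(-266)**2 + 135735)/((7 + 24*(-384)) - 496348) = (2*70756 + 135735)/((7 - 9216) - 496348) = (141512 + 135735)/(-9209 - 496348) = 277247/(-505557) = 277247*(-1/505557) = -277247/505557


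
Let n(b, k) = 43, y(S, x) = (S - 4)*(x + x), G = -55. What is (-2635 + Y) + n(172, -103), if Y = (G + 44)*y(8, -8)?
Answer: -1888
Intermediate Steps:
y(S, x) = 2*x*(-4 + S) (y(S, x) = (-4 + S)*(2*x) = 2*x*(-4 + S))
Y = 704 (Y = (-55 + 44)*(2*(-8)*(-4 + 8)) = -22*(-8)*4 = -11*(-64) = 704)
(-2635 + Y) + n(172, -103) = (-2635 + 704) + 43 = -1931 + 43 = -1888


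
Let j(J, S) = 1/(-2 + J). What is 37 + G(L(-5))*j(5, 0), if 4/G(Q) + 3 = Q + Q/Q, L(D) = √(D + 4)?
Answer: 547/15 - 4*I/15 ≈ 36.467 - 0.26667*I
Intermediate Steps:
L(D) = √(4 + D)
G(Q) = 4/(-2 + Q) (G(Q) = 4/(-3 + (Q + Q/Q)) = 4/(-3 + (Q + 1)) = 4/(-3 + (1 + Q)) = 4/(-2 + Q))
37 + G(L(-5))*j(5, 0) = 37 + (4/(-2 + √(4 - 5)))/(-2 + 5) = 37 + (4/(-2 + √(-1)))/3 = 37 + (4/(-2 + I))*(⅓) = 37 + (4*((-2 - I)/5))*(⅓) = 37 + (4*(-2 - I)/5)*(⅓) = 37 + 4*(-2 - I)/15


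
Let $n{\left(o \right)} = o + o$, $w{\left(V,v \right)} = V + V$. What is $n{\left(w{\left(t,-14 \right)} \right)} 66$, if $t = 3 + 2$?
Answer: $1320$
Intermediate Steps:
$t = 5$
$w{\left(V,v \right)} = 2 V$
$n{\left(o \right)} = 2 o$
$n{\left(w{\left(t,-14 \right)} \right)} 66 = 2 \cdot 2 \cdot 5 \cdot 66 = 2 \cdot 10 \cdot 66 = 20 \cdot 66 = 1320$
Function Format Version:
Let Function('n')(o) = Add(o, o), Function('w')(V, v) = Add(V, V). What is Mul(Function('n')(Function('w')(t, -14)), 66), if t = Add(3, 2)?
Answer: 1320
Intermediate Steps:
t = 5
Function('w')(V, v) = Mul(2, V)
Function('n')(o) = Mul(2, o)
Mul(Function('n')(Function('w')(t, -14)), 66) = Mul(Mul(2, Mul(2, 5)), 66) = Mul(Mul(2, 10), 66) = Mul(20, 66) = 1320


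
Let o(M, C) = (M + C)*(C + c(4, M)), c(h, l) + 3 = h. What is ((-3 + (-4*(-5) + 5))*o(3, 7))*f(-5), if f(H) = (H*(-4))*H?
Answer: -176000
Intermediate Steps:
f(H) = -4*H² (f(H) = (-4*H)*H = -4*H²)
c(h, l) = -3 + h
o(M, C) = (1 + C)*(C + M) (o(M, C) = (M + C)*(C + (-3 + 4)) = (C + M)*(C + 1) = (C + M)*(1 + C) = (1 + C)*(C + M))
((-3 + (-4*(-5) + 5))*o(3, 7))*f(-5) = ((-3 + (-4*(-5) + 5))*(7 + 3 + 7² + 7*3))*(-4*(-5)²) = ((-3 + (20 + 5))*(7 + 3 + 49 + 21))*(-4*25) = ((-3 + 25)*80)*(-100) = (22*80)*(-100) = 1760*(-100) = -176000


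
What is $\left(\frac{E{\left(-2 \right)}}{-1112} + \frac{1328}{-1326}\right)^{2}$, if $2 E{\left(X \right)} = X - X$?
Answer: $\frac{440896}{439569} \approx 1.003$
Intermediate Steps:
$E{\left(X \right)} = 0$ ($E{\left(X \right)} = \frac{X - X}{2} = \frac{1}{2} \cdot 0 = 0$)
$\left(\frac{E{\left(-2 \right)}}{-1112} + \frac{1328}{-1326}\right)^{2} = \left(\frac{0}{-1112} + \frac{1328}{-1326}\right)^{2} = \left(0 \left(- \frac{1}{1112}\right) + 1328 \left(- \frac{1}{1326}\right)\right)^{2} = \left(0 - \frac{664}{663}\right)^{2} = \left(- \frac{664}{663}\right)^{2} = \frac{440896}{439569}$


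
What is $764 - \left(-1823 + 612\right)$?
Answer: $1975$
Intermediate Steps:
$764 - \left(-1823 + 612\right) = 764 - -1211 = 764 + 1211 = 1975$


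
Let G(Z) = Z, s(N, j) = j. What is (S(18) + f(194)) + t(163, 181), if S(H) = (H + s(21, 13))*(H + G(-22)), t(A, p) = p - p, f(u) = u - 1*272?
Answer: -202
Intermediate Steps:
f(u) = -272 + u (f(u) = u - 272 = -272 + u)
t(A, p) = 0
S(H) = (-22 + H)*(13 + H) (S(H) = (H + 13)*(H - 22) = (13 + H)*(-22 + H) = (-22 + H)*(13 + H))
(S(18) + f(194)) + t(163, 181) = ((-286 + 18² - 9*18) + (-272 + 194)) + 0 = ((-286 + 324 - 162) - 78) + 0 = (-124 - 78) + 0 = -202 + 0 = -202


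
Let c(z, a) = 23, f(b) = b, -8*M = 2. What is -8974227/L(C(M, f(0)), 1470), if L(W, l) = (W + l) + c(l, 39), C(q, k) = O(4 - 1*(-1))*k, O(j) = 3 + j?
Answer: -8974227/1493 ≈ -6010.9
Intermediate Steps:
M = -¼ (M = -⅛*2 = -¼ ≈ -0.25000)
C(q, k) = 8*k (C(q, k) = (3 + (4 - 1*(-1)))*k = (3 + (4 + 1))*k = (3 + 5)*k = 8*k)
L(W, l) = 23 + W + l (L(W, l) = (W + l) + 23 = 23 + W + l)
-8974227/L(C(M, f(0)), 1470) = -8974227/(23 + 8*0 + 1470) = -8974227/(23 + 0 + 1470) = -8974227/1493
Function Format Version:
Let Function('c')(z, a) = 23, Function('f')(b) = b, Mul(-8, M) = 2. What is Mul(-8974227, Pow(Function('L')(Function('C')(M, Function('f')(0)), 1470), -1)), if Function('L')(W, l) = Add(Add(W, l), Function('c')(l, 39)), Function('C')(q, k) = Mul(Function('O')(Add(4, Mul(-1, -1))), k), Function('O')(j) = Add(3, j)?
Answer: Rational(-8974227, 1493) ≈ -6010.9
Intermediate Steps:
M = Rational(-1, 4) (M = Mul(Rational(-1, 8), 2) = Rational(-1, 4) ≈ -0.25000)
Function('C')(q, k) = Mul(8, k) (Function('C')(q, k) = Mul(Add(3, Add(4, Mul(-1, -1))), k) = Mul(Add(3, Add(4, 1)), k) = Mul(Add(3, 5), k) = Mul(8, k))
Function('L')(W, l) = Add(23, W, l) (Function('L')(W, l) = Add(Add(W, l), 23) = Add(23, W, l))
Mul(-8974227, Pow(Function('L')(Function('C')(M, Function('f')(0)), 1470), -1)) = Mul(-8974227, Pow(Add(23, Mul(8, 0), 1470), -1)) = Mul(-8974227, Pow(Add(23, 0, 1470), -1)) = Mul(-8974227, Pow(1493, -1)) = Mul(-8974227, Rational(1, 1493)) = Rational(-8974227, 1493)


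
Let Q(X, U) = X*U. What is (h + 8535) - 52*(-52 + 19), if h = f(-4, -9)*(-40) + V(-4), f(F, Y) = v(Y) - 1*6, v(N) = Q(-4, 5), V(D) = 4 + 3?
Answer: 11298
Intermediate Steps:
V(D) = 7
Q(X, U) = U*X
v(N) = -20 (v(N) = 5*(-4) = -20)
f(F, Y) = -26 (f(F, Y) = -20 - 1*6 = -20 - 6 = -26)
h = 1047 (h = -26*(-40) + 7 = 1040 + 7 = 1047)
(h + 8535) - 52*(-52 + 19) = (1047 + 8535) - 52*(-52 + 19) = 9582 - 52*(-33) = 9582 + 1716 = 11298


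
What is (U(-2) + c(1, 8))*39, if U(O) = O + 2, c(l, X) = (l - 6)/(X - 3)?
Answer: -39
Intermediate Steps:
c(l, X) = (-6 + l)/(-3 + X)
U(O) = 2 + O
(U(-2) + c(1, 8))*39 = ((2 - 2) + (-6 + 1)/(-3 + 8))*39 = (0 - 5/5)*39 = (0 + (⅕)*(-5))*39 = (0 - 1)*39 = -1*39 = -39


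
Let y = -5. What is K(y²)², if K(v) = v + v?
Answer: 2500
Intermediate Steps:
K(v) = 2*v
K(y²)² = (2*(-5)²)² = (2*25)² = 50² = 2500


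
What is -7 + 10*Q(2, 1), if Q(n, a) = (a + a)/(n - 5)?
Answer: -41/3 ≈ -13.667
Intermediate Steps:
Q(n, a) = 2*a/(-5 + n) (Q(n, a) = (2*a)/(-5 + n) = 2*a/(-5 + n))
-7 + 10*Q(2, 1) = -7 + 10*(2*1/(-5 + 2)) = -7 + 10*(2*1/(-3)) = -7 + 10*(2*1*(-⅓)) = -7 + 10*(-⅔) = -7 - 20/3 = -41/3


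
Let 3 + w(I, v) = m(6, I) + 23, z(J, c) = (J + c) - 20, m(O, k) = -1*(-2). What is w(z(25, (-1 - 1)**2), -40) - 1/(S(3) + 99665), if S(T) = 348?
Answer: 2200285/100013 ≈ 22.000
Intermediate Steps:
m(O, k) = 2
z(J, c) = -20 + J + c
w(I, v) = 22 (w(I, v) = -3 + (2 + 23) = -3 + 25 = 22)
w(z(25, (-1 - 1)**2), -40) - 1/(S(3) + 99665) = 22 - 1/(348 + 99665) = 22 - 1/100013 = 2200285/100013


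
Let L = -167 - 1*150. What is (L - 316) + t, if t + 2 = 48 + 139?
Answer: -448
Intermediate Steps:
t = 185 (t = -2 + (48 + 139) = -2 + 187 = 185)
L = -317 (L = -167 - 150 = -317)
(L - 316) + t = (-317 - 316) + 185 = -633 + 185 = -448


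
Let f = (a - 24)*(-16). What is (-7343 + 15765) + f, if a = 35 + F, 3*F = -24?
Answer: 8374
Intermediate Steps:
F = -8 (F = (1/3)*(-24) = -8)
a = 27 (a = 35 - 8 = 27)
f = -48 (f = (27 - 24)*(-16) = 3*(-16) = -48)
(-7343 + 15765) + f = (-7343 + 15765) - 48 = 8422 - 48 = 8374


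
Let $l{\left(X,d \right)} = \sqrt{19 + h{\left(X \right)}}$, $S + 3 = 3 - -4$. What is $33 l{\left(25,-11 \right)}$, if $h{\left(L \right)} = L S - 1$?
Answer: $33 \sqrt{118} \approx 358.47$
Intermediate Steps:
$S = 4$ ($S = -3 + \left(3 - -4\right) = -3 + \left(3 + 4\right) = -3 + 7 = 4$)
$h{\left(L \right)} = -1 + 4 L$ ($h{\left(L \right)} = L 4 - 1 = 4 L - 1 = -1 + 4 L$)
$l{\left(X,d \right)} = \sqrt{18 + 4 X}$ ($l{\left(X,d \right)} = \sqrt{19 + \left(-1 + 4 X\right)} = \sqrt{18 + 4 X}$)
$33 l{\left(25,-11 \right)} = 33 \sqrt{18 + 4 \cdot 25} = 33 \sqrt{18 + 100} = 33 \sqrt{118}$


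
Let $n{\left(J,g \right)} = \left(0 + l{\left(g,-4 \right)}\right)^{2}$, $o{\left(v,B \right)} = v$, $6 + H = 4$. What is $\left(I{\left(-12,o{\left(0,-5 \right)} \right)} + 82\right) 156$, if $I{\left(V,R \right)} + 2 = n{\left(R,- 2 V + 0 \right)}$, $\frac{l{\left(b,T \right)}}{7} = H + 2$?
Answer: $12480$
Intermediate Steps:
$H = -2$ ($H = -6 + 4 = -2$)
$l{\left(b,T \right)} = 0$ ($l{\left(b,T \right)} = 7 \left(-2 + 2\right) = 7 \cdot 0 = 0$)
$n{\left(J,g \right)} = 0$ ($n{\left(J,g \right)} = \left(0 + 0\right)^{2} = 0^{2} = 0$)
$I{\left(V,R \right)} = -2$ ($I{\left(V,R \right)} = -2 + 0 = -2$)
$\left(I{\left(-12,o{\left(0,-5 \right)} \right)} + 82\right) 156 = \left(-2 + 82\right) 156 = 80 \cdot 156 = 12480$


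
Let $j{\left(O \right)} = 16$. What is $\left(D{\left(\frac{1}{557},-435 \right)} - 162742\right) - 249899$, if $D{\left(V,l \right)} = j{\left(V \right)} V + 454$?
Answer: $- \frac{229588143}{557} \approx -4.1219 \cdot 10^{5}$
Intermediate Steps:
$D{\left(V,l \right)} = 454 + 16 V$ ($D{\left(V,l \right)} = 16 V + 454 = 454 + 16 V$)
$\left(D{\left(\frac{1}{557},-435 \right)} - 162742\right) - 249899 = \left(\left(454 + \frac{16}{557}\right) - 162742\right) - 249899 = \left(\frac{252894}{557} - 162742\right) - 249899 = - \frac{90394400}{557} - 249899 = - \frac{229588143}{557}$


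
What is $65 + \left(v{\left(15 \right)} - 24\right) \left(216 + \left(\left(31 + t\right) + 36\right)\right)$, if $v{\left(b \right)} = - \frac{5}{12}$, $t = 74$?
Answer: $- \frac{34607}{4} \approx -8651.8$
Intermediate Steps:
$v{\left(b \right)} = - \frac{5}{12}$ ($v{\left(b \right)} = \left(-5\right) \frac{1}{12} = - \frac{5}{12}$)
$65 + \left(v{\left(15 \right)} - 24\right) \left(216 + \left(\left(31 + t\right) + 36\right)\right) = 65 + \left(- \frac{5}{12} - 24\right) \left(216 + \left(\left(31 + 74\right) + 36\right)\right) = 65 - \frac{293 \left(216 + \left(105 + 36\right)\right)}{12} = 65 - \frac{293 \left(216 + 141\right)}{12} = 65 - \frac{34867}{4} = - \frac{34607}{4}$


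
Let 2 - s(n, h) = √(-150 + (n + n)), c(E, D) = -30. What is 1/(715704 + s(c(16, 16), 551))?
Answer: 357853/256117539323 + I*√210/512235078646 ≈ 1.3972e-6 + 2.829e-11*I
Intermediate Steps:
s(n, h) = 2 - √(-150 + 2*n) (s(n, h) = 2 - √(-150 + (n + n)) = 2 - √(-150 + 2*n))
1/(715704 + s(c(16, 16), 551)) = 1/(715704 + (2 - √(-150 + 2*(-30)))) = 1/(715704 + (2 - √(-150 - 60))) = 1/(715704 + (2 - √(-210))) = 1/(715704 + (2 - I*√210)) = 1/(715706 - I*√210)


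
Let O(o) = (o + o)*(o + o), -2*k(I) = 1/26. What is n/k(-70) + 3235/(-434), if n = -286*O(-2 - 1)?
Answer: 232356893/434 ≈ 5.3538e+5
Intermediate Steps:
k(I) = -1/52 (k(I) = -½/26 = -½*1/26 = -1/52)
O(o) = 4*o² (O(o) = (2*o)*(2*o) = 4*o²)
n = -10296 (n = -1144*(-2 - 1)² = -1144*(-3)² = -1144*9 = -286*36 = -10296)
n/k(-70) + 3235/(-434) = -10296/(-1/52) + 3235/(-434) = -10296*(-52) + 3235*(-1/434) = 535392 - 3235/434 = 232356893/434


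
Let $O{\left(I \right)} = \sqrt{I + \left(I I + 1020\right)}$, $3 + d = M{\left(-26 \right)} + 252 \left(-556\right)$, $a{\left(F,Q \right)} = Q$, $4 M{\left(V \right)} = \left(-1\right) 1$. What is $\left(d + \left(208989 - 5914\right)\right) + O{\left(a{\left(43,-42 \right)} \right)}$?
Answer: $\frac{251839}{4} + \sqrt{2742} \approx 63012.0$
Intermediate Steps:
$M{\left(V \right)} = - \frac{1}{4}$ ($M{\left(V \right)} = \frac{\left(-1\right) 1}{4} = \frac{1}{4} \left(-1\right) = - \frac{1}{4}$)
$d = - \frac{560461}{4}$ ($d = -3 + \left(- \frac{1}{4} + 252 \left(-556\right)\right) = -3 - \frac{560449}{4} = - \frac{560461}{4} \approx -1.4012 \cdot 10^{5}$)
$O{\left(I \right)} = \sqrt{1020 + I + I^{2}}$ ($O{\left(I \right)} = \sqrt{I + \left(I^{2} + 1020\right)} = \sqrt{I + \left(1020 + I^{2}\right)} = \sqrt{1020 + I + I^{2}}$)
$\left(d + \left(208989 - 5914\right)\right) + O{\left(a{\left(43,-42 \right)} \right)} = \left(- \frac{560461}{4} + \left(208989 - 5914\right)\right) + \sqrt{1020 - 42 + \left(-42\right)^{2}} = \left(- \frac{560461}{4} + 203075\right) + \sqrt{1020 - 42 + 1764} = \frac{251839}{4} + \sqrt{2742}$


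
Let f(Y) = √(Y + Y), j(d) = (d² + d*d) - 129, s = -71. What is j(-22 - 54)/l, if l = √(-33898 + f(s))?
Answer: 11423/√(-33898 + I*√142) ≈ 0.010905 - 62.043*I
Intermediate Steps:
j(d) = -129 + 2*d² (j(d) = (d² + d²) - 129 = 2*d² - 129 = -129 + 2*d²)
f(Y) = √2*√Y (f(Y) = √(2*Y) = √2*√Y)
l = √(-33898 + I*√142) (l = √(-33898 + √2*√(-71)) = √(-33898 + √2*(I*√71)) = √(-33898 + I*√142) ≈ 0.0324 + 184.11*I)
j(-22 - 54)/l = (-129 + 2*(-22 - 54)²)/(√(-33898 + I*√142)) = (-129 + 2*(-76)²)/√(-33898 + I*√142) = (-129 + 2*5776)/√(-33898 + I*√142) = (-129 + 11552)/√(-33898 + I*√142) = 11423/√(-33898 + I*√142)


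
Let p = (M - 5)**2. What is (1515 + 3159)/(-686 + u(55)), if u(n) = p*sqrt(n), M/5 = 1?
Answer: -2337/343 ≈ -6.8134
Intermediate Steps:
M = 5 (M = 5*1 = 5)
p = 0 (p = (5 - 5)**2 = 0**2 = 0)
u(n) = 0 (u(n) = 0*sqrt(n) = 0)
(1515 + 3159)/(-686 + u(55)) = (1515 + 3159)/(-686 + 0) = 4674/(-686) = 4674*(-1/686) = -2337/343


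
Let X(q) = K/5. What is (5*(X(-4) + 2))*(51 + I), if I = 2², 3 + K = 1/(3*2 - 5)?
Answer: 440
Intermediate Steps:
K = -2 (K = -3 + 1/(3*2 - 5) = -3 + 1/(6 - 5) = -3 + 1/1 = -3 + 1 = -2)
X(q) = -⅖ (X(q) = -2/5 = -2*⅕ = -⅖)
I = 4
(5*(X(-4) + 2))*(51 + I) = (5*(-⅖ + 2))*(51 + 4) = (5*(8/5))*55 = 8*55 = 440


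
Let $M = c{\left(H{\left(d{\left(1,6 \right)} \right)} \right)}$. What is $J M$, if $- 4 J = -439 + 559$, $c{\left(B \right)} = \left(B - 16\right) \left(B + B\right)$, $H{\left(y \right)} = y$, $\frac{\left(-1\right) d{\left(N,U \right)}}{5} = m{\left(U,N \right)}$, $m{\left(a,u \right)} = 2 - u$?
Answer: $-6300$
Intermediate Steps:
$d{\left(N,U \right)} = -10 + 5 N$ ($d{\left(N,U \right)} = - 5 \left(2 - N\right) = -10 + 5 N$)
$c{\left(B \right)} = 2 B \left(-16 + B\right)$ ($c{\left(B \right)} = \left(-16 + B\right) 2 B = 2 B \left(-16 + B\right)$)
$M = 210$ ($M = 2 \left(-10 + 5 \cdot 1\right) \left(-16 + \left(-10 + 5 \cdot 1\right)\right) = 2 \left(-10 + 5\right) \left(-16 + \left(-10 + 5\right)\right) = 2 \left(-5\right) \left(-16 - 5\right) = 2 \left(-5\right) \left(-21\right) = 210$)
$J = -30$ ($J = - \frac{-439 + 559}{4} = \left(- \frac{1}{4}\right) 120 = -30$)
$J M = \left(-30\right) 210 = -6300$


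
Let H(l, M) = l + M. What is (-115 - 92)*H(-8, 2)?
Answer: 1242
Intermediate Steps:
H(l, M) = M + l
(-115 - 92)*H(-8, 2) = (-115 - 92)*(2 - 8) = -207*(-6) = 1242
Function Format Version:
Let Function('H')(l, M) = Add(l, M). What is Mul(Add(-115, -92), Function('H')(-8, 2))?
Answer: 1242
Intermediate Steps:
Function('H')(l, M) = Add(M, l)
Mul(Add(-115, -92), Function('H')(-8, 2)) = Mul(Add(-115, -92), Add(2, -8)) = Mul(-207, -6) = 1242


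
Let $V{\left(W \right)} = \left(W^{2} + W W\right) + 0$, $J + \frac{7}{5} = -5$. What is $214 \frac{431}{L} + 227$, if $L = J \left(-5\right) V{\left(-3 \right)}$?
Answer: $\frac{111493}{288} \approx 387.13$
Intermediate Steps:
$J = - \frac{32}{5}$ ($J = - \frac{7}{5} - 5 = - \frac{32}{5} \approx -6.4$)
$V{\left(W \right)} = 2 W^{2}$ ($V{\left(W \right)} = \left(W^{2} + W^{2}\right) + 0 = 2 W^{2} + 0 = 2 W^{2}$)
$L = 576$ ($L = \left(- \frac{32}{5}\right) \left(-5\right) 2 \left(-3\right)^{2} = 32 \cdot 2 \cdot 9 = 32 \cdot 18 = 576$)
$214 \frac{431}{L} + 227 = 214 \cdot \frac{431}{576} + 227 = \frac{46117}{288} + 227 = \frac{111493}{288}$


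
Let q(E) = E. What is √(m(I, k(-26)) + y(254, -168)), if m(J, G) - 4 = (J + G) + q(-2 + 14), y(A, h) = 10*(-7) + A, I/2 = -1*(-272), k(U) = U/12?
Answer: √26706/6 ≈ 27.237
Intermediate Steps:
k(U) = U/12 (k(U) = U*(1/12) = U/12)
I = 544 (I = 2*(-1*(-272)) = 2*272 = 544)
y(A, h) = -70 + A
m(J, G) = 16 + G + J (m(J, G) = 4 + ((J + G) + (-2 + 14)) = 4 + ((G + J) + 12) = 4 + (12 + G + J) = 16 + G + J)
√(m(I, k(-26)) + y(254, -168)) = √((16 + (1/12)*(-26) + 544) + (-70 + 254)) = √((16 - 13/6 + 544) + 184) = √(3347/6 + 184) = √(4451/6) = √26706/6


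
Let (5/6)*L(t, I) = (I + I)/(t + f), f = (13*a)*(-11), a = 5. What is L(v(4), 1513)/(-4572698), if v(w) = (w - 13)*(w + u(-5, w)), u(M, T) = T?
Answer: 9078/8996783315 ≈ 1.0090e-6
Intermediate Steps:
f = -715 (f = (13*5)*(-11) = 65*(-11) = -715)
v(w) = 2*w*(-13 + w) (v(w) = (w - 13)*(w + w) = (-13 + w)*(2*w) = 2*w*(-13 + w))
L(t, I) = 12*I/(5*(-715 + t)) (L(t, I) = 6*((I + I)/(t - 715))/5 = 6*((2*I)/(-715 + t))/5 = 6*(2*I/(-715 + t))/5 = 12*I/(5*(-715 + t)))
L(v(4), 1513)/(-4572698) = ((12/5)*1513/(-715 + 2*4*(-13 + 4)))/(-4572698) = ((12/5)*1513/(-715 + 2*4*(-9)))*(-1/4572698) = ((12/5)*1513/(-715 - 72))*(-1/4572698) = ((12/5)*1513/(-787))*(-1/4572698) = ((12/5)*1513*(-1/787))*(-1/4572698) = -18156/3935*(-1/4572698) = 9078/8996783315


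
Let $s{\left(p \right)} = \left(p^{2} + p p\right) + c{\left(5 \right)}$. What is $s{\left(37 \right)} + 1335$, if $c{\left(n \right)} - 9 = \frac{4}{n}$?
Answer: $\frac{20414}{5} \approx 4082.8$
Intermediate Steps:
$c{\left(n \right)} = 9 + \frac{4}{n}$
$s{\left(p \right)} = \frac{49}{5} + 2 p^{2}$ ($s{\left(p \right)} = \left(p^{2} + p p\right) + \left(9 + \frac{4}{5}\right) = \left(p^{2} + p^{2}\right) + \left(9 + 4 \cdot \frac{1}{5}\right) = 2 p^{2} + \left(9 + \frac{4}{5}\right) = 2 p^{2} + \frac{49}{5} = \frac{49}{5} + 2 p^{2}$)
$s{\left(37 \right)} + 1335 = \left(\frac{49}{5} + 2 \cdot 37^{2}\right) + 1335 = \left(\frac{49}{5} + 2 \cdot 1369\right) + 1335 = \left(\frac{49}{5} + 2738\right) + 1335 = \frac{13739}{5} + 1335 = \frac{20414}{5}$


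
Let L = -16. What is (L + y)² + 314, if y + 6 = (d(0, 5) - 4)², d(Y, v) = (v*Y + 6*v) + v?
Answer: 882035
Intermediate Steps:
d(Y, v) = 7*v + Y*v (d(Y, v) = (Y*v + 6*v) + v = (6*v + Y*v) + v = 7*v + Y*v)
y = 955 (y = -6 + (5*(7 + 0) - 4)² = -6 + (5*7 - 4)² = -6 + (35 - 4)² = -6 + 31² = -6 + 961 = 955)
(L + y)² + 314 = (-16 + 955)² + 314 = 939² + 314 = 881721 + 314 = 882035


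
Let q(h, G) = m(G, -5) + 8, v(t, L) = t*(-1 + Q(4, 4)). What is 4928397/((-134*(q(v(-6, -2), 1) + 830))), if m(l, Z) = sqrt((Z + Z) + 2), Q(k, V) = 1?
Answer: -688332781/15683628 + 1642799*I*sqrt(2)/15683628 ≈ -43.889 + 0.14813*I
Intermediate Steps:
m(l, Z) = sqrt(2 + 2*Z) (m(l, Z) = sqrt(2*Z + 2) = sqrt(2 + 2*Z))
v(t, L) = 0 (v(t, L) = t*(-1 + 1) = t*0 = 0)
q(h, G) = 8 + 2*I*sqrt(2) (q(h, G) = sqrt(2 + 2*(-5)) + 8 = sqrt(2 - 10) + 8 = sqrt(-8) + 8 = 2*I*sqrt(2) + 8 = 8 + 2*I*sqrt(2))
4928397/((-134*(q(v(-6, -2), 1) + 830))) = 4928397/((-134*((8 + 2*I*sqrt(2)) + 830))) = 4928397/((-134*(838 + 2*I*sqrt(2)))) = 4928397/(-112292 - 268*I*sqrt(2))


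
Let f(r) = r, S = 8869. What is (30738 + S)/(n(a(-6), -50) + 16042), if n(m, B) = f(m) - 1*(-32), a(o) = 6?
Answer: 39607/16080 ≈ 2.4631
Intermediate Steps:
n(m, B) = 32 + m (n(m, B) = m - 1*(-32) = m + 32 = 32 + m)
(30738 + S)/(n(a(-6), -50) + 16042) = (30738 + 8869)/((32 + 6) + 16042) = 39607/(38 + 16042) = 39607/16080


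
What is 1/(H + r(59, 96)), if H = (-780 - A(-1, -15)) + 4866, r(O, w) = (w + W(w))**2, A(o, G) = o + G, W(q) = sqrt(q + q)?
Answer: 6755/87721106 - 384*sqrt(3)/43860553 ≈ 6.1841e-5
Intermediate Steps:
W(q) = sqrt(2)*sqrt(q) (W(q) = sqrt(2*q) = sqrt(2)*sqrt(q))
A(o, G) = G + o
r(O, w) = (w + sqrt(2)*sqrt(w))**2
H = 4102 (H = (-780 - (-15 - 1)) + 4866 = (-780 - 1*(-16)) + 4866 = (-780 + 16) + 4866 = -764 + 4866 = 4102)
1/(H + r(59, 96)) = 1/(4102 + (96 + sqrt(2)*sqrt(96))**2) = 1/(4102 + (96 + sqrt(2)*(4*sqrt(6)))**2) = 1/(4102 + (96 + 8*sqrt(3))**2)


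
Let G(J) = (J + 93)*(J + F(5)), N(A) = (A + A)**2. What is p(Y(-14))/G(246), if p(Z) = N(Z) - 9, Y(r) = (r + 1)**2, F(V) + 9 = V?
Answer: 10385/7458 ≈ 1.3925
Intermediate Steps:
F(V) = -9 + V
N(A) = 4*A**2 (N(A) = (2*A)**2 = 4*A**2)
Y(r) = (1 + r)**2
G(J) = (-4 + J)*(93 + J) (G(J) = (J + 93)*(J + (-9 + 5)) = (93 + J)*(J - 4) = (93 + J)*(-4 + J) = (-4 + J)*(93 + J))
p(Z) = -9 + 4*Z**2 (p(Z) = 4*Z**2 - 9 = -9 + 4*Z**2)
p(Y(-14))/G(246) = (-9 + 4*((1 - 14)**2)**2)/(-372 + 246**2 + 89*246) = (-9 + 4*((-13)**2)**2)/(-372 + 60516 + 21894) = (-9 + 4*169**2)/82038 = (-9 + 4*28561)*(1/82038) = (-9 + 114244)*(1/82038) = 114235*(1/82038) = 10385/7458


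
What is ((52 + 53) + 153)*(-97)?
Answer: -25026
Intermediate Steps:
((52 + 53) + 153)*(-97) = (105 + 153)*(-97) = 258*(-97) = -25026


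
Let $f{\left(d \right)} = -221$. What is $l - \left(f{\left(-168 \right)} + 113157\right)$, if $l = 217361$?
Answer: $104425$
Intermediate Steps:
$l - \left(f{\left(-168 \right)} + 113157\right) = 217361 - \left(-221 + 113157\right) = 217361 - 112936 = 104425$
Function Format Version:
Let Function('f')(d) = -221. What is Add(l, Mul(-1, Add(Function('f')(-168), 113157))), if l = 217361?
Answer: 104425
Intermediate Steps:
Add(l, Mul(-1, Add(Function('f')(-168), 113157))) = Add(217361, Mul(-1, Add(-221, 113157))) = Add(217361, Mul(-1, 112936)) = Add(217361, -112936) = 104425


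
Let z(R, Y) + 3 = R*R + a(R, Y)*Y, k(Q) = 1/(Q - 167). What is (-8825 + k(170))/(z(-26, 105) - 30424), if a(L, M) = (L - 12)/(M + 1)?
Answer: 701561/2368197 ≈ 0.29624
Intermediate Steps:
a(L, M) = (-12 + L)/(1 + M)
k(Q) = 1/(-167 + Q)
z(R, Y) = -3 + R² + Y*(-12 + R)/(1 + Y) (z(R, Y) = -3 + (R*R + ((-12 + R)/(1 + Y))*Y) = -3 + (R² + Y*(-12 + R)/(1 + Y)) = -3 + R² + Y*(-12 + R)/(1 + Y))
(-8825 + k(170))/(z(-26, 105) - 30424) = (-8825 + 1/(-167 + 170))/((105*(-12 - 26) + (1 + 105)*(-3 + (-26)²))/(1 + 105) - 30424) = (-8825 + 1/3)/((105*(-38) + 106*(-3 + 676))/106 - 30424) = (-8825 + ⅓)/((-3990 + 106*673)/106 - 30424) = -26474/(3*((-3990 + 71338)/106 - 30424)) = -26474/(3*((1/106)*67348 - 30424)) = -26474/(3*(33674/53 - 30424)) = -26474/(3*(-1578798/53)) = -26474/3*(-53/1578798) = 701561/2368197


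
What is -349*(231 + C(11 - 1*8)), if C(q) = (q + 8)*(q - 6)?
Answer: -69102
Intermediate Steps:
C(q) = (-6 + q)*(8 + q) (C(q) = (8 + q)*(-6 + q) = (-6 + q)*(8 + q))
-349*(231 + C(11 - 1*8)) = -349*(231 + (-48 + (11 - 1*8)² + 2*(11 - 1*8))) = -349*(231 + (-48 + (11 - 8)² + 2*(11 - 8))) = -349*(231 + (-48 + 3² + 2*3)) = -349*(231 + (-48 + 9 + 6)) = -349*(231 - 33) = -349*198 = -69102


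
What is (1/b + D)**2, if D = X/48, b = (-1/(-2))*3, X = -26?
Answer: 1/64 ≈ 0.015625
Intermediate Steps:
b = 3/2 (b = -1/2*(-1)*3 = (1/2)*3 = 3/2 ≈ 1.5000)
D = -13/24 (D = -26/48 = -26*1/48 = -13/24 ≈ -0.54167)
(1/b + D)**2 = (1/(3/2) - 13/24)**2 = (2/3 - 13/24)**2 = (1/8)**2 = 1/64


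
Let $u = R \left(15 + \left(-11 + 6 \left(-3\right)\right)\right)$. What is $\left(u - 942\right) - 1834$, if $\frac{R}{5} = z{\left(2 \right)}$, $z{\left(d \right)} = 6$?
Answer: $-3196$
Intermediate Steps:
$R = 30$ ($R = 5 \cdot 6 = 30$)
$u = -420$ ($u = 30 \left(15 + \left(-11 + 6 \left(-3\right)\right)\right) = 30 \left(15 - 29\right) = 30 \left(-14\right) = -420$)
$\left(u - 942\right) - 1834 = \left(-420 - 942\right) - 1834 = -1362 - 1834 = -3196$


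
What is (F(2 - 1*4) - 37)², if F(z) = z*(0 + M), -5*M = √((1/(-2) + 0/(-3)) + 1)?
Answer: (185 - √2)²/25 ≈ 1348.2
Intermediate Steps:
M = -√2/10 (M = -√((1/(-2) + 0/(-3)) + 1)/5 = -√((1*(-½) + 0*(-⅓)) + 1)/5 = -√((-½ + 0) + 1)/5 = -√(-½ + 1)/5 = -√2/10 ≈ -0.14142)
F(z) = -z*√2/10 (F(z) = z*(0 - √2/10) = z*(-√2/10) = -z*√2/10)
(F(2 - 1*4) - 37)² = (-(2 - 1*4)*√2/10 - 37)² = (-(2 - 4)*√2/10 - 37)² = (-⅒*(-2)*√2 - 37)² = (√2/5 - 37)² = (-37 + √2/5)²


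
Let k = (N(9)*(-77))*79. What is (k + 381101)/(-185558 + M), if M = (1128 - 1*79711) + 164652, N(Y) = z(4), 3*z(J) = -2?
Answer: -1155469/298467 ≈ -3.8713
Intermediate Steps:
z(J) = -⅔ (z(J) = (⅓)*(-2) = -⅔)
N(Y) = -⅔
k = 12166/3 (k = -⅔*(-77)*79 = (154/3)*79 = 12166/3 ≈ 4055.3)
M = 86069 (M = (1128 - 79711) + 164652 = -78583 + 164652 = 86069)
(k + 381101)/(-185558 + M) = (12166/3 + 381101)/(-185558 + 86069) = (1155469/3)/(-99489) = (1155469/3)*(-1/99489) = -1155469/298467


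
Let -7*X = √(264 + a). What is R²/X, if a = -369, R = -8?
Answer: 64*I*√105/15 ≈ 43.72*I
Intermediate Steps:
X = -I*√105/7 (X = -√(264 - 369)/7 = -I*√105/7 ≈ -1.4639*I)
R²/X = (-8)²/((-I*√105/7)) = 64*(I*√105/15) = 64*I*√105/15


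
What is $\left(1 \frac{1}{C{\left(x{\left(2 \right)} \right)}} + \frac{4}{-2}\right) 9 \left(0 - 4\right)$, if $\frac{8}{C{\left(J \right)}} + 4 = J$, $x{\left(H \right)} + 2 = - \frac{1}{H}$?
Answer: $\frac{405}{4} \approx 101.25$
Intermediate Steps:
$x{\left(H \right)} = -2 - \frac{1}{H}$
$C{\left(J \right)} = \frac{8}{-4 + J}$
$\left(1 \frac{1}{C{\left(x{\left(2 \right)} \right)}} + \frac{4}{-2}\right) 9 \left(0 - 4\right) = \left(1 \frac{1}{8 \frac{1}{-4 - \frac{5}{2}}} + \frac{4}{-2}\right) 9 \left(0 - 4\right) = \left(1 \frac{1}{8 \frac{1}{-4 - \frac{5}{2}}} + 4 \left(- \frac{1}{2}\right)\right) 9 \left(-4\right) = \left(1 \frac{1}{8 \frac{1}{-4 - \frac{5}{2}}} - 2\right) 9 \left(-4\right) = \left(1 \frac{1}{8 \frac{1}{- \frac{13}{2}}} - 2\right) 9 \left(-4\right) = \left(1 \frac{1}{8 \left(- \frac{2}{13}\right)} - 2\right) 9 \left(-4\right) = \left(1 \frac{1}{- \frac{16}{13}} - 2\right) 9 \left(-4\right) = \left(1 \left(- \frac{13}{16}\right) - 2\right) 9 \left(-4\right) = \left(- \frac{13}{16} - 2\right) 9 \left(-4\right) = \left(- \frac{45}{16}\right) 9 \left(-4\right) = \left(- \frac{405}{16}\right) \left(-4\right) = \frac{405}{4}$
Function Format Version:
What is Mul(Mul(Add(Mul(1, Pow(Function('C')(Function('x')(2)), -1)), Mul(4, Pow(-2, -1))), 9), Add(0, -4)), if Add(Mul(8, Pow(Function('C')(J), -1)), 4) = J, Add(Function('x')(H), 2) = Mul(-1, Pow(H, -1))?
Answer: Rational(405, 4) ≈ 101.25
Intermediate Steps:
Function('x')(H) = Add(-2, Mul(-1, Pow(H, -1)))
Function('C')(J) = Mul(8, Pow(Add(-4, J), -1))
Mul(Mul(Add(Mul(1, Pow(Function('C')(Function('x')(2)), -1)), Mul(4, Pow(-2, -1))), 9), Add(0, -4)) = Mul(Mul(Add(Mul(1, Pow(Mul(8, Pow(Add(-4, Add(-2, Mul(-1, Pow(2, -1)))), -1)), -1)), Mul(4, Pow(-2, -1))), 9), Add(0, -4)) = Mul(Mul(Add(Mul(1, Pow(Mul(8, Pow(Add(-4, Add(-2, Mul(-1, Rational(1, 2)))), -1)), -1)), Mul(4, Rational(-1, 2))), 9), -4) = Mul(Mul(Add(Mul(1, Pow(Mul(8, Pow(Add(-4, Add(-2, Rational(-1, 2))), -1)), -1)), -2), 9), -4) = Mul(Mul(Add(Mul(1, Pow(Mul(8, Pow(Add(-4, Rational(-5, 2)), -1)), -1)), -2), 9), -4) = Mul(Mul(Add(Mul(1, Pow(Mul(8, Pow(Rational(-13, 2), -1)), -1)), -2), 9), -4) = Mul(Mul(Add(Mul(1, Pow(Mul(8, Rational(-2, 13)), -1)), -2), 9), -4) = Mul(Mul(Add(Mul(1, Pow(Rational(-16, 13), -1)), -2), 9), -4) = Mul(Mul(Add(Mul(1, Rational(-13, 16)), -2), 9), -4) = Mul(Mul(Add(Rational(-13, 16), -2), 9), -4) = Mul(Mul(Rational(-45, 16), 9), -4) = Mul(Rational(-405, 16), -4) = Rational(405, 4)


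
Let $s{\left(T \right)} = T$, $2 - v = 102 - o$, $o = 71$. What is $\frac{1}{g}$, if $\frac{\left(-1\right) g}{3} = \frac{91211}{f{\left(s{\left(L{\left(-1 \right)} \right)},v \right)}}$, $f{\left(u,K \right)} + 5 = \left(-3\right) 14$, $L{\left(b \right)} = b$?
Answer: $\frac{47}{273633} \approx 0.00017176$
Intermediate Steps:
$v = -29$ ($v = 2 - \left(102 - 71\right) = 2 - 31 = -29$)
$f{\left(u,K \right)} = -47$ ($f{\left(u,K \right)} = -5 - 42 = -47$)
$g = \frac{273633}{47}$ ($g = - 3 \frac{91211}{-47} = - 3 \cdot 91211 \left(- \frac{1}{47}\right) = \left(-3\right) \left(- \frac{91211}{47}\right) = \frac{273633}{47} \approx 5822.0$)
$\frac{1}{g} = \frac{1}{\frac{273633}{47}} = \frac{47}{273633}$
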